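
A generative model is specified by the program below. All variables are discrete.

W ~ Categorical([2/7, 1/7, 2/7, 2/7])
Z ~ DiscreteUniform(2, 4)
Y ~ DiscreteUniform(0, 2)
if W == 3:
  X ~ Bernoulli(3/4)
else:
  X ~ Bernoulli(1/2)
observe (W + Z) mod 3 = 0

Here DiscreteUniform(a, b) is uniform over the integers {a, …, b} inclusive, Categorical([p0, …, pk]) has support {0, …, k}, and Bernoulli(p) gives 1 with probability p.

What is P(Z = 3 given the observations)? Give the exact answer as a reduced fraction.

Enumerate traces; 24 have nonzero weight after conditioning:
  (W=0, Z=3, Y=0, X=0) weight 1/63
  (W=0, Z=3, Y=0, X=1) weight 1/63
  (W=0, Z=3, Y=1, X=0) weight 1/63
  (W=0, Z=3, Y=1, X=1) weight 1/63
  (W=0, Z=3, Y=2, X=0) weight 1/63
  (W=0, Z=3, Y=2, X=1) weight 1/63
  (W=1, Z=2, Y=0, X=0) weight 1/126
  (W=1, Z=2, Y=0, X=1) weight 1/126
  (W=2, Z=4, Y=0, X=0) weight 1/63
  … 15 more
Group by Z:
  weight(Z=2) = 1/21
  weight(Z=3) = 4/21
  weight(Z=4) = 2/21
Total weight = 1/21 + 4/21 + 2/21 = 1/3
P(Z=2 | obs) = 1/21 / 1/3 = 1/7
P(Z=3 | obs) = 4/21 / 1/3 = 4/7
P(Z=4 | obs) = 2/21 / 1/3 = 2/7

P(Z = 3 | obs) = 4/7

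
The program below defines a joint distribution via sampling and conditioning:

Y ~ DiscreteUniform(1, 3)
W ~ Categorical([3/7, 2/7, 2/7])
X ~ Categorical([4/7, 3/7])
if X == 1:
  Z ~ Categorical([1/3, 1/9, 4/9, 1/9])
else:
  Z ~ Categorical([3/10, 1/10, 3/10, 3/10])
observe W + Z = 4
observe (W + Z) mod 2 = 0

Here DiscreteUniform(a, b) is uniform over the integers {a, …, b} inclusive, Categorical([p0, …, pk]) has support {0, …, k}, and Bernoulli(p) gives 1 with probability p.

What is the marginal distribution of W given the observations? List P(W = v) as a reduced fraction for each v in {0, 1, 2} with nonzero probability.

P(W=1) = 23/61, P(W=2) = 38/61

Enumerate traces; 12 have nonzero weight after conditioning:
  (Y=1, W=1, X=0, Z=3) weight 4/245
  (Y=1, W=1, X=1, Z=3) weight 2/441
  (Y=1, W=2, X=0, Z=2) weight 4/245
  (Y=1, W=2, X=1, Z=2) weight 8/441
  (Y=2, W=1, X=0, Z=3) weight 4/245
  (Y=2, W=1, X=1, Z=3) weight 2/441
  (Y=2, W=2, X=0, Z=2) weight 4/245
  (Y=2, W=2, X=1, Z=2) weight 8/441
  … 4 more
Group by W:
  weight(W=1) = 46/735
  weight(W=2) = 76/735
Total weight = 46/735 + 76/735 = 122/735
P(W=1 | obs) = 46/735 / 122/735 = 23/61
P(W=2 | obs) = 76/735 / 122/735 = 38/61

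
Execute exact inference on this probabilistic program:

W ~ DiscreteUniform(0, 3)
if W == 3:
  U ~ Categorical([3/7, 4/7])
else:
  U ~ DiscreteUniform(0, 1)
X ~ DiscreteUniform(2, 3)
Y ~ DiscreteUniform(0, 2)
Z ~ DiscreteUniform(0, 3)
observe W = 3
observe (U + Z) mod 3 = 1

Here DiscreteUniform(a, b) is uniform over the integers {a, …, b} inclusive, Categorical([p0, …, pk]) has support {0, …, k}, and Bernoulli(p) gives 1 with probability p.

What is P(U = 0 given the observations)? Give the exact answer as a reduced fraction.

P(U = 0 | obs) = 3/11

Enumerate traces; 18 have nonzero weight after conditioning:
  (W=3, U=0, X=2, Y=0, Z=1) weight 1/224
  (W=3, U=0, X=2, Y=1, Z=1) weight 1/224
  (W=3, U=0, X=2, Y=2, Z=1) weight 1/224
  (W=3, U=0, X=3, Y=0, Z=1) weight 1/224
  (W=3, U=0, X=3, Y=1, Z=1) weight 1/224
  (W=3, U=0, X=3, Y=2, Z=1) weight 1/224
  (W=3, U=1, X=2, Y=0, Z=0) weight 1/168
  (W=3, U=1, X=2, Y=0, Z=3) weight 1/168
  … 10 more
Group by U:
  weight(U=0) = 3/112
  weight(U=1) = 1/14
Total weight = 3/112 + 1/14 = 11/112
P(U=0 | obs) = 3/112 / 11/112 = 3/11
P(U=1 | obs) = 1/14 / 11/112 = 8/11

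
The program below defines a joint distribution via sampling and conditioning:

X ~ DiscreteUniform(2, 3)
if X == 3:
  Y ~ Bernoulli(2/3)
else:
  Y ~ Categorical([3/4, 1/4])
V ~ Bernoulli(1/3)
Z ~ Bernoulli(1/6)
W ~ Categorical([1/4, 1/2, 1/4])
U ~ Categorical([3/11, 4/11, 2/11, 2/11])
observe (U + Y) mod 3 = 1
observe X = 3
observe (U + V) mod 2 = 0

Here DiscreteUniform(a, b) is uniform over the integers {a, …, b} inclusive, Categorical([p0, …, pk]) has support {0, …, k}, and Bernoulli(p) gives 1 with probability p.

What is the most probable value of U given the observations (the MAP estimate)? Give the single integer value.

Enumerate traces; 18 have nonzero weight after conditioning:
  (X=3, Y=0, V=1, Z=0, W=0, U=1) weight 5/1188
  (X=3, Y=0, V=1, Z=0, W=1, U=1) weight 5/594
  (X=3, Y=0, V=1, Z=0, W=2, U=1) weight 5/1188
  (X=3, Y=0, V=1, Z=1, W=0, U=1) weight 1/1188
  (X=3, Y=0, V=1, Z=1, W=1, U=1) weight 1/594
  (X=3, Y=0, V=1, Z=1, W=2, U=1) weight 1/1188
  (X=3, Y=1, V=0, Z=0, W=0, U=0) weight 5/396
  (X=3, Y=1, V=0, Z=0, W=1, U=0) weight 5/198
  (X=3, Y=1, V=1, Z=0, W=0, U=3) weight 5/1188
  … 9 more
Group by U:
  weight(U=0) = 2/33
  weight(U=1) = 2/99
  weight(U=3) = 2/99
Total weight = 2/33 + 2/99 + 2/99 = 10/99
P(U=0 | obs) = 2/33 / 10/99 = 3/5
P(U=1 | obs) = 2/99 / 10/99 = 1/5
P(U=3 | obs) = 2/99 / 10/99 = 1/5
argmax = 0

argmax_v P(U = v | obs) = 0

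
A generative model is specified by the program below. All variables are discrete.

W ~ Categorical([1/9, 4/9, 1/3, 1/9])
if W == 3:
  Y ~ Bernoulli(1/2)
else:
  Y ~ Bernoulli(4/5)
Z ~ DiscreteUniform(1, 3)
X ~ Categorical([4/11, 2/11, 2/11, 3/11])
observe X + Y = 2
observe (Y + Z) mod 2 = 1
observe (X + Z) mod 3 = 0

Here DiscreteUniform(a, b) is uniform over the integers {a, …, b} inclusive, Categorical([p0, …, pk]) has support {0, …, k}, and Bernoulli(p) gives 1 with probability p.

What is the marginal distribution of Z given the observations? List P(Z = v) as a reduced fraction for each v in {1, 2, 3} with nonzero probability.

Enumerate traces; 8 have nonzero weight after conditioning:
  (W=0, Y=0, Z=1, X=2) weight 2/1485
  (W=0, Y=1, Z=2, X=1) weight 8/1485
  (W=1, Y=0, Z=1, X=2) weight 8/1485
  (W=1, Y=1, Z=2, X=1) weight 32/1485
  (W=2, Y=0, Z=1, X=2) weight 2/495
  (W=2, Y=1, Z=2, X=1) weight 8/495
  (W=3, Y=0, Z=1, X=2) weight 1/297
  (W=3, Y=1, Z=2, X=1) weight 1/297
Group by Z:
  weight(Z=1) = 7/495
  weight(Z=2) = 23/495
Total weight = 7/495 + 23/495 = 2/33
P(Z=1 | obs) = 7/495 / 2/33 = 7/30
P(Z=2 | obs) = 23/495 / 2/33 = 23/30

P(Z=1) = 7/30, P(Z=2) = 23/30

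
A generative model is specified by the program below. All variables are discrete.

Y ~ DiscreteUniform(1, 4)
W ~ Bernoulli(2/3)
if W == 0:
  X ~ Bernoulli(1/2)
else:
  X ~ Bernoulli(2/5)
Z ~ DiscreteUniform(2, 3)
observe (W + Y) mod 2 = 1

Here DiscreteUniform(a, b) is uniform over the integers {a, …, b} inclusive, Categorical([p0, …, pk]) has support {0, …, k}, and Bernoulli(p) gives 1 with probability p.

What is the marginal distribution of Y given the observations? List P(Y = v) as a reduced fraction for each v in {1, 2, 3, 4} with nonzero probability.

Enumerate traces; 16 have nonzero weight after conditioning:
  (Y=1, W=0, X=0, Z=2) weight 1/48
  (Y=1, W=0, X=0, Z=3) weight 1/48
  (Y=1, W=0, X=1, Z=2) weight 1/48
  (Y=1, W=0, X=1, Z=3) weight 1/48
  (Y=2, W=1, X=0, Z=2) weight 1/20
  (Y=2, W=1, X=0, Z=3) weight 1/20
  (Y=2, W=1, X=1, Z=2) weight 1/30
  (Y=2, W=1, X=1, Z=3) weight 1/30
  (Y=3, W=0, X=0, Z=2) weight 1/48
  (Y=4, W=1, X=0, Z=2) weight 1/20
  … 6 more
Group by Y:
  weight(Y=1) = 1/12
  weight(Y=2) = 1/6
  weight(Y=3) = 1/12
  weight(Y=4) = 1/6
Total weight = 1/12 + 1/6 + 1/12 + 1/6 = 1/2
P(Y=1 | obs) = 1/12 / 1/2 = 1/6
P(Y=2 | obs) = 1/6 / 1/2 = 1/3
P(Y=3 | obs) = 1/12 / 1/2 = 1/6
P(Y=4 | obs) = 1/6 / 1/2 = 1/3

P(Y=1) = 1/6, P(Y=2) = 1/3, P(Y=3) = 1/6, P(Y=4) = 1/3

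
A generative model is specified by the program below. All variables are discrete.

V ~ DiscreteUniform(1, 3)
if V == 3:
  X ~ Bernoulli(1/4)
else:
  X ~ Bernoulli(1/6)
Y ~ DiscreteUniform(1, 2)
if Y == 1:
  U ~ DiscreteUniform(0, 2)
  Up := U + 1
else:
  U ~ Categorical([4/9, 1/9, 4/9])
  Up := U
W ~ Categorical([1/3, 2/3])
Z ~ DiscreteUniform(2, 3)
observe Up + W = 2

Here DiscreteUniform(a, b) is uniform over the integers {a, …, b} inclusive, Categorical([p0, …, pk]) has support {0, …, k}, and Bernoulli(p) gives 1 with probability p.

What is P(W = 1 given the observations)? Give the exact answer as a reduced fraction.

P(W = 1 | obs) = 8/15

Enumerate traces; 48 have nonzero weight after conditioning:
  (V=1, X=0, Y=1, U=0, W=1, Z=2) weight 5/324
  (V=1, X=0, Y=1, U=0, W=1, Z=3) weight 5/324
  (V=1, X=0, Y=1, U=1, W=0, Z=2) weight 5/648
  (V=1, X=0, Y=1, U=1, W=0, Z=3) weight 5/648
  (V=1, X=0, Y=2, U=1, W=1, Z=2) weight 5/972
  (V=1, X=0, Y=2, U=1, W=1, Z=3) weight 5/972
  (V=1, X=0, Y=2, U=2, W=0, Z=2) weight 5/486
  (V=1, X=0, Y=2, U=2, W=0, Z=3) weight 5/486
  … 40 more
Group by W:
  weight(W=0) = 7/54
  weight(W=1) = 4/27
Total weight = 7/54 + 4/27 = 5/18
P(W=0 | obs) = 7/54 / 5/18 = 7/15
P(W=1 | obs) = 4/27 / 5/18 = 8/15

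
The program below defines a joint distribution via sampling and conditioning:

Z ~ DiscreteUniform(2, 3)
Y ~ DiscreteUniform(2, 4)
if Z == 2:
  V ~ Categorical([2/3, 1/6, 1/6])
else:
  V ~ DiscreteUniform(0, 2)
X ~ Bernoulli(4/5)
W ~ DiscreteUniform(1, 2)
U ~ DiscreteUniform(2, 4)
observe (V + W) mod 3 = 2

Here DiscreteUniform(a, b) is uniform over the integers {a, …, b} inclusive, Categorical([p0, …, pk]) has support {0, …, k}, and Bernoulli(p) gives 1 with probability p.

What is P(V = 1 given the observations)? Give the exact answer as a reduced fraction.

Enumerate traces; 72 have nonzero weight after conditioning:
  (Z=2, Y=2, V=0, X=0, W=2, U=2) weight 1/270
  (Z=2, Y=2, V=0, X=0, W=2, U=3) weight 1/270
  (Z=2, Y=2, V=0, X=0, W=2, U=4) weight 1/270
  (Z=2, Y=2, V=0, X=1, W=2, U=2) weight 2/135
  (Z=2, Y=2, V=0, X=1, W=2, U=3) weight 2/135
  (Z=2, Y=2, V=0, X=1, W=2, U=4) weight 2/135
  (Z=2, Y=2, V=1, X=0, W=1, U=2) weight 1/1080
  (Z=2, Y=2, V=1, X=0, W=1, U=3) weight 1/1080
  … 64 more
Group by V:
  weight(V=0) = 1/4
  weight(V=1) = 1/8
Total weight = 1/4 + 1/8 = 3/8
P(V=0 | obs) = 1/4 / 3/8 = 2/3
P(V=1 | obs) = 1/8 / 3/8 = 1/3

P(V = 1 | obs) = 1/3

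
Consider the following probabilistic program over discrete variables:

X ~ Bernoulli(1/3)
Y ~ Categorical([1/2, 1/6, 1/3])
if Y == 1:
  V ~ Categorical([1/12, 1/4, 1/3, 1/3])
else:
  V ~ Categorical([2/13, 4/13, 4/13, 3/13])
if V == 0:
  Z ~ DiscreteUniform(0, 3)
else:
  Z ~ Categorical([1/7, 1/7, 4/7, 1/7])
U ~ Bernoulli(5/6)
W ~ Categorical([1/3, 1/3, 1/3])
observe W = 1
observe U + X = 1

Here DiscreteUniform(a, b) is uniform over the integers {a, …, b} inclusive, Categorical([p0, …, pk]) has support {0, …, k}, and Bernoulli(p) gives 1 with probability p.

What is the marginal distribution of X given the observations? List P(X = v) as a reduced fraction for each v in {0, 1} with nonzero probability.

P(X=0) = 10/11, P(X=1) = 1/11

Enumerate traces; 96 have nonzero weight after conditioning:
  (X=0, Y=0, V=0, Z=0, U=1, W=1) weight 5/1404
  (X=0, Y=0, V=0, Z=1, U=1, W=1) weight 5/1404
  (X=0, Y=0, V=0, Z=2, U=1, W=1) weight 5/1404
  (X=0, Y=0, V=0, Z=3, U=1, W=1) weight 5/1404
  (X=0, Y=0, V=1, Z=0, U=1, W=1) weight 10/2457
  (X=0, Y=0, V=1, Z=1, U=1, W=1) weight 10/2457
  (X=0, Y=0, V=1, Z=2, U=1, W=1) weight 40/2457
  (X=0, Y=0, V=1, Z=3, U=1, W=1) weight 10/2457
  (X=1, Y=0, V=0, Z=0, U=0, W=1) weight 1/2808
  … 87 more
Group by X:
  weight(X=0) = 5/27
  weight(X=1) = 1/54
Total weight = 5/27 + 1/54 = 11/54
P(X=0 | obs) = 5/27 / 11/54 = 10/11
P(X=1 | obs) = 1/54 / 11/54 = 1/11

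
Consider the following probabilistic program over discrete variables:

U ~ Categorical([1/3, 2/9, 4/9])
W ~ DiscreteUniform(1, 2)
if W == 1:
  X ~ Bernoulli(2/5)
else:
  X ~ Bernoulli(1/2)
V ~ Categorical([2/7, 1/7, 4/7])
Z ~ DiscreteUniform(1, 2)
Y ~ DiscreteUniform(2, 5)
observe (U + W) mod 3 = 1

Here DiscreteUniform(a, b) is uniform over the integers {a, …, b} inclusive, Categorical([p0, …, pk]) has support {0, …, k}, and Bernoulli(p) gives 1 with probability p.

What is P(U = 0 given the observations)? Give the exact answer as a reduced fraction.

P(U = 0 | obs) = 3/7

Enumerate traces; 96 have nonzero weight after conditioning:
  (U=0, W=1, X=0, V=0, Z=1, Y=2) weight 1/280
  (U=0, W=1, X=0, V=0, Z=1, Y=3) weight 1/280
  (U=0, W=1, X=0, V=0, Z=1, Y=4) weight 1/280
  (U=0, W=1, X=0, V=0, Z=1, Y=5) weight 1/280
  (U=0, W=1, X=0, V=0, Z=2, Y=2) weight 1/280
  (U=0, W=1, X=0, V=0, Z=2, Y=3) weight 1/280
  (U=0, W=1, X=0, V=0, Z=2, Y=4) weight 1/280
  (U=0, W=1, X=0, V=0, Z=2, Y=5) weight 1/280
  (U=2, W=2, X=0, V=0, Z=1, Y=2) weight 1/252
  … 87 more
Group by U:
  weight(U=0) = 1/6
  weight(U=2) = 2/9
Total weight = 1/6 + 2/9 = 7/18
P(U=0 | obs) = 1/6 / 7/18 = 3/7
P(U=2 | obs) = 2/9 / 7/18 = 4/7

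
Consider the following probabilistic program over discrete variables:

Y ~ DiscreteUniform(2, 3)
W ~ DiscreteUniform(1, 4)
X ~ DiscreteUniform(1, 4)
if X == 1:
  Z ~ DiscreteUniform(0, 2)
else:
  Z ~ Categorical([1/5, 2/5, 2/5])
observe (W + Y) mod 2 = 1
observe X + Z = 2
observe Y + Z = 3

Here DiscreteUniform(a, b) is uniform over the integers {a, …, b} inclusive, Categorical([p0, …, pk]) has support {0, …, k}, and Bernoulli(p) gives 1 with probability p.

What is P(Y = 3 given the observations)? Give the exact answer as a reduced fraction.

Enumerate traces; 4 have nonzero weight after conditioning:
  (Y=2, W=1, X=1, Z=1) weight 1/96
  (Y=2, W=3, X=1, Z=1) weight 1/96
  (Y=3, W=2, X=2, Z=0) weight 1/160
  (Y=3, W=4, X=2, Z=0) weight 1/160
Group by Y:
  weight(Y=2) = 1/48
  weight(Y=3) = 1/80
Total weight = 1/48 + 1/80 = 1/30
P(Y=2 | obs) = 1/48 / 1/30 = 5/8
P(Y=3 | obs) = 1/80 / 1/30 = 3/8

P(Y = 3 | obs) = 3/8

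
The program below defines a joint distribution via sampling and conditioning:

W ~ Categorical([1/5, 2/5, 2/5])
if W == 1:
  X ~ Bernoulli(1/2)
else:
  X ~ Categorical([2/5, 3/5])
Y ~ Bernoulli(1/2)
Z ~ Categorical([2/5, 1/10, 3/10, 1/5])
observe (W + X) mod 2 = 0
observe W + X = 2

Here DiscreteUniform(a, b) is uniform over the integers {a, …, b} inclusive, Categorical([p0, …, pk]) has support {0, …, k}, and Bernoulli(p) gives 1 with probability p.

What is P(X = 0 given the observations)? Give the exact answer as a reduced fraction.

P(X = 0 | obs) = 4/9

Enumerate traces; 16 have nonzero weight after conditioning:
  (W=1, X=1, Y=0, Z=0) weight 1/25
  (W=1, X=1, Y=0, Z=1) weight 1/100
  (W=1, X=1, Y=0, Z=2) weight 3/100
  (W=1, X=1, Y=0, Z=3) weight 1/50
  (W=1, X=1, Y=1, Z=0) weight 1/25
  (W=1, X=1, Y=1, Z=1) weight 1/100
  (W=1, X=1, Y=1, Z=2) weight 3/100
  (W=1, X=1, Y=1, Z=3) weight 1/50
  (W=2, X=0, Y=0, Z=0) weight 4/125
  … 7 more
Group by X:
  weight(X=0) = 4/25
  weight(X=1) = 1/5
Total weight = 4/25 + 1/5 = 9/25
P(X=0 | obs) = 4/25 / 9/25 = 4/9
P(X=1 | obs) = 1/5 / 9/25 = 5/9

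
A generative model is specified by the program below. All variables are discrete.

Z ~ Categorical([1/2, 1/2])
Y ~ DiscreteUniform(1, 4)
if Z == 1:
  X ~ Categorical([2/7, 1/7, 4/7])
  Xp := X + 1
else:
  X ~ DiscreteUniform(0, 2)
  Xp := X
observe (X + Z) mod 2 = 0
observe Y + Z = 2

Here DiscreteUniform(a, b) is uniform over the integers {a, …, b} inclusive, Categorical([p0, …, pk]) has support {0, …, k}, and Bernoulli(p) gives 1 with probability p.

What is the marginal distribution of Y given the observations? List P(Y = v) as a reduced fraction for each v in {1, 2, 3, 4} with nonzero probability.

P(Y=1) = 3/17, P(Y=2) = 14/17

Enumerate traces; 3 have nonzero weight after conditioning:
  (Z=0, Y=2, X=0) weight 1/24
  (Z=0, Y=2, X=2) weight 1/24
  (Z=1, Y=1, X=1) weight 1/56
Group by Y:
  weight(Y=1) = 1/56
  weight(Y=2) = 1/12
Total weight = 1/56 + 1/12 = 17/168
P(Y=1 | obs) = 1/56 / 17/168 = 3/17
P(Y=2 | obs) = 1/12 / 17/168 = 14/17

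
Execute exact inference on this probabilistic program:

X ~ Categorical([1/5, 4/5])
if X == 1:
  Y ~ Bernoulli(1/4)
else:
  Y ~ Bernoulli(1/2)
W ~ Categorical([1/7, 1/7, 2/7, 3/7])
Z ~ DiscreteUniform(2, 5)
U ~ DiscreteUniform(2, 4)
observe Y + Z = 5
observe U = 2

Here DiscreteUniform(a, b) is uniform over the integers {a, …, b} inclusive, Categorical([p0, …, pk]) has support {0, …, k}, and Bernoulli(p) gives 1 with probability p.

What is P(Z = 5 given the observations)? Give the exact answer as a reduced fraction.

Enumerate traces; 16 have nonzero weight after conditioning:
  (X=0, Y=0, W=0, Z=5, U=2) weight 1/840
  (X=0, Y=0, W=1, Z=5, U=2) weight 1/840
  (X=0, Y=0, W=2, Z=5, U=2) weight 1/420
  (X=0, Y=0, W=3, Z=5, U=2) weight 1/280
  (X=0, Y=1, W=0, Z=4, U=2) weight 1/840
  (X=0, Y=1, W=1, Z=4, U=2) weight 1/840
  (X=0, Y=1, W=2, Z=4, U=2) weight 1/420
  (X=0, Y=1, W=3, Z=4, U=2) weight 1/280
  … 8 more
Group by Z:
  weight(Z=4) = 1/40
  weight(Z=5) = 7/120
Total weight = 1/40 + 7/120 = 1/12
P(Z=4 | obs) = 1/40 / 1/12 = 3/10
P(Z=5 | obs) = 7/120 / 1/12 = 7/10

P(Z = 5 | obs) = 7/10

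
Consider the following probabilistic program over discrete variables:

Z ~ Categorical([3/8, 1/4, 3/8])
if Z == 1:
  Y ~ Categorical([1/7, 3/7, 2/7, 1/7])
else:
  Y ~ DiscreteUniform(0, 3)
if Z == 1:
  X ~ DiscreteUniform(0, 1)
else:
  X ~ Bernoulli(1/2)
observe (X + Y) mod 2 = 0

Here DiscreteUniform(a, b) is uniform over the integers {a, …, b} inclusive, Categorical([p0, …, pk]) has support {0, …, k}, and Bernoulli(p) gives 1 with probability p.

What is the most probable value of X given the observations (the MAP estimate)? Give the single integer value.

argmax_v P(X = v | obs) = 1

Enumerate traces; 12 have nonzero weight after conditioning:
  (Z=0, Y=0, X=0) weight 3/64
  (Z=0, Y=1, X=1) weight 3/64
  (Z=0, Y=2, X=0) weight 3/64
  (Z=0, Y=3, X=1) weight 3/64
  (Z=1, Y=0, X=0) weight 1/56
  (Z=1, Y=1, X=1) weight 3/56
  (Z=1, Y=2, X=0) weight 1/28
  (Z=1, Y=3, X=1) weight 1/56
  … 4 more
Group by X:
  weight(X=0) = 27/112
  weight(X=1) = 29/112
Total weight = 27/112 + 29/112 = 1/2
P(X=0 | obs) = 27/112 / 1/2 = 27/56
P(X=1 | obs) = 29/112 / 1/2 = 29/56
argmax = 1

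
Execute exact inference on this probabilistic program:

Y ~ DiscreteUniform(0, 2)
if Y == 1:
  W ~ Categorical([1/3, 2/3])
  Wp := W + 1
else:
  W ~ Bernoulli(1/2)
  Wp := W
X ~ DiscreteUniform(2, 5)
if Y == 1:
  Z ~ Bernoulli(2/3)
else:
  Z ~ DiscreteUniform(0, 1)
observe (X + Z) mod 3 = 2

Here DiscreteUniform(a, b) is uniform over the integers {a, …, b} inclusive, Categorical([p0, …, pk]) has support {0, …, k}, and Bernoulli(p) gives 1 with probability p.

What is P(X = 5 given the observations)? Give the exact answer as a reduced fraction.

Enumerate traces; 18 have nonzero weight after conditioning:
  (Y=0, W=0, X=2, Z=0) weight 1/48
  (Y=0, W=0, X=4, Z=1) weight 1/48
  (Y=0, W=0, X=5, Z=0) weight 1/48
  (Y=0, W=1, X=2, Z=0) weight 1/48
  (Y=0, W=1, X=4, Z=1) weight 1/48
  (Y=0, W=1, X=5, Z=0) weight 1/48
  (Y=1, W=0, X=2, Z=0) weight 1/108
  (Y=1, W=0, X=4, Z=1) weight 1/54
  … 10 more
Group by X:
  weight(X=2) = 1/9
  weight(X=4) = 5/36
  weight(X=5) = 1/9
Total weight = 1/9 + 5/36 + 1/9 = 13/36
P(X=2 | obs) = 1/9 / 13/36 = 4/13
P(X=4 | obs) = 5/36 / 13/36 = 5/13
P(X=5 | obs) = 1/9 / 13/36 = 4/13

P(X = 5 | obs) = 4/13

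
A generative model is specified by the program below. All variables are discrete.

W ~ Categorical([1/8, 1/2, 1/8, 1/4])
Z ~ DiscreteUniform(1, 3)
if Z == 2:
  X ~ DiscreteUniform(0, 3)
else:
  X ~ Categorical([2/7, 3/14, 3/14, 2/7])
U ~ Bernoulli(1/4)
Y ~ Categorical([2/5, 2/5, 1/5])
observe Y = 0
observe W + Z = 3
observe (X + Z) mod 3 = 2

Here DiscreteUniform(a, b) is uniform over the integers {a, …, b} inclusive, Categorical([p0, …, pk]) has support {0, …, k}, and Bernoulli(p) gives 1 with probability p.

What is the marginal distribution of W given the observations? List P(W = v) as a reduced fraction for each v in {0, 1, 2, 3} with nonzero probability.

Enumerate traces; 8 have nonzero weight after conditioning:
  (W=0, Z=3, X=2, U=0, Y=0) weight 3/1120
  (W=0, Z=3, X=2, U=1, Y=0) weight 1/1120
  (W=1, Z=2, X=0, U=0, Y=0) weight 1/80
  (W=1, Z=2, X=0, U=1, Y=0) weight 1/240
  (W=1, Z=2, X=3, U=0, Y=0) weight 1/80
  (W=1, Z=2, X=3, U=1, Y=0) weight 1/240
  (W=2, Z=1, X=1, U=0, Y=0) weight 3/1120
  (W=2, Z=1, X=1, U=1, Y=0) weight 1/1120
Group by W:
  weight(W=0) = 1/280
  weight(W=1) = 1/30
  weight(W=2) = 1/280
Total weight = 1/280 + 1/30 + 1/280 = 17/420
P(W=0 | obs) = 1/280 / 17/420 = 3/34
P(W=1 | obs) = 1/30 / 17/420 = 14/17
P(W=2 | obs) = 1/280 / 17/420 = 3/34

P(W=0) = 3/34, P(W=1) = 14/17, P(W=2) = 3/34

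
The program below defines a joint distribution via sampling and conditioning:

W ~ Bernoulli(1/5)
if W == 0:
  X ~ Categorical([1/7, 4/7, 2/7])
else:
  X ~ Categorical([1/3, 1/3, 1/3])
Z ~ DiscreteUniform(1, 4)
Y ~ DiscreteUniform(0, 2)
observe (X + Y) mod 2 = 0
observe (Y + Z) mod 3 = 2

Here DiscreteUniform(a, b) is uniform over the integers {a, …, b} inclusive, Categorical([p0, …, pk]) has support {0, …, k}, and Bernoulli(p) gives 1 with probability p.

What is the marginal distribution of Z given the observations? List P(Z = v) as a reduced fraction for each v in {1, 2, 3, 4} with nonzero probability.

P(Z=1) = 11/42, P(Z=2) = 5/21, P(Z=3) = 5/21, P(Z=4) = 11/42

Enumerate traces; 12 have nonzero weight after conditioning:
  (W=0, X=0, Z=2, Y=0) weight 1/105
  (W=0, X=0, Z=3, Y=2) weight 1/105
  (W=0, X=1, Z=1, Y=1) weight 4/105
  (W=0, X=1, Z=4, Y=1) weight 4/105
  (W=0, X=2, Z=2, Y=0) weight 2/105
  (W=0, X=2, Z=3, Y=2) weight 2/105
  (W=1, X=0, Z=2, Y=0) weight 1/180
  (W=1, X=0, Z=3, Y=2) weight 1/180
  … 4 more
Group by Z:
  weight(Z=1) = 11/252
  weight(Z=2) = 5/126
  weight(Z=3) = 5/126
  weight(Z=4) = 11/252
Total weight = 11/252 + 5/126 + 5/126 + 11/252 = 1/6
P(Z=1 | obs) = 11/252 / 1/6 = 11/42
P(Z=2 | obs) = 5/126 / 1/6 = 5/21
P(Z=3 | obs) = 5/126 / 1/6 = 5/21
P(Z=4 | obs) = 11/252 / 1/6 = 11/42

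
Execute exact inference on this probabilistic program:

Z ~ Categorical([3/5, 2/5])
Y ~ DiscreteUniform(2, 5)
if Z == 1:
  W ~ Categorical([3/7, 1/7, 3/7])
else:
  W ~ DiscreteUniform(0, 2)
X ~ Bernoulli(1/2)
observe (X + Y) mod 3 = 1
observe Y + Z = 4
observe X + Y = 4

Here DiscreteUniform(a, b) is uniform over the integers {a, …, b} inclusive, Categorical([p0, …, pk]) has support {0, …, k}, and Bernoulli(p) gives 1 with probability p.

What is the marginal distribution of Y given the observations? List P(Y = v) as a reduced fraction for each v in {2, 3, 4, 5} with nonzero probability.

Enumerate traces; 6 have nonzero weight after conditioning:
  (Z=0, Y=4, W=0, X=0) weight 1/40
  (Z=0, Y=4, W=1, X=0) weight 1/40
  (Z=0, Y=4, W=2, X=0) weight 1/40
  (Z=1, Y=3, W=0, X=1) weight 3/140
  (Z=1, Y=3, W=1, X=1) weight 1/140
  (Z=1, Y=3, W=2, X=1) weight 3/140
Group by Y:
  weight(Y=3) = 1/20
  weight(Y=4) = 3/40
Total weight = 1/20 + 3/40 = 1/8
P(Y=3 | obs) = 1/20 / 1/8 = 2/5
P(Y=4 | obs) = 3/40 / 1/8 = 3/5

P(Y=3) = 2/5, P(Y=4) = 3/5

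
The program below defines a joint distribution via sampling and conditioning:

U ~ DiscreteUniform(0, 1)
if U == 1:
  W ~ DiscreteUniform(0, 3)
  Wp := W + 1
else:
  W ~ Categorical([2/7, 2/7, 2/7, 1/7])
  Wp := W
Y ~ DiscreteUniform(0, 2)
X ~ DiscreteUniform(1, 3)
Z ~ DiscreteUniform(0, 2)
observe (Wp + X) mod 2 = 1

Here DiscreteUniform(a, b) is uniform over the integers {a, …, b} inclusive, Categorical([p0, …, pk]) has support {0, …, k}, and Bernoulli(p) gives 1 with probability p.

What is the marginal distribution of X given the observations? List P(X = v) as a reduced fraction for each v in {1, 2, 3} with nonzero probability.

Enumerate traces; 108 have nonzero weight after conditioning:
  (U=0, W=0, Y=0, X=1, Z=0) weight 1/189
  (U=0, W=0, Y=0, X=1, Z=1) weight 1/189
  (U=0, W=0, Y=0, X=1, Z=2) weight 1/189
  (U=0, W=0, Y=0, X=3, Z=0) weight 1/189
  (U=0, W=0, Y=0, X=3, Z=1) weight 1/189
  (U=0, W=0, Y=0, X=3, Z=2) weight 1/189
  (U=0, W=0, Y=1, X=1, Z=0) weight 1/189
  (U=0, W=0, Y=1, X=1, Z=1) weight 1/189
  (U=0, W=1, Y=0, X=2, Z=0) weight 1/189
  … 99 more
Group by X:
  weight(X=1) = 5/28
  weight(X=2) = 13/84
  weight(X=3) = 5/28
Total weight = 5/28 + 13/84 + 5/28 = 43/84
P(X=1 | obs) = 5/28 / 43/84 = 15/43
P(X=2 | obs) = 13/84 / 43/84 = 13/43
P(X=3 | obs) = 5/28 / 43/84 = 15/43

P(X=1) = 15/43, P(X=2) = 13/43, P(X=3) = 15/43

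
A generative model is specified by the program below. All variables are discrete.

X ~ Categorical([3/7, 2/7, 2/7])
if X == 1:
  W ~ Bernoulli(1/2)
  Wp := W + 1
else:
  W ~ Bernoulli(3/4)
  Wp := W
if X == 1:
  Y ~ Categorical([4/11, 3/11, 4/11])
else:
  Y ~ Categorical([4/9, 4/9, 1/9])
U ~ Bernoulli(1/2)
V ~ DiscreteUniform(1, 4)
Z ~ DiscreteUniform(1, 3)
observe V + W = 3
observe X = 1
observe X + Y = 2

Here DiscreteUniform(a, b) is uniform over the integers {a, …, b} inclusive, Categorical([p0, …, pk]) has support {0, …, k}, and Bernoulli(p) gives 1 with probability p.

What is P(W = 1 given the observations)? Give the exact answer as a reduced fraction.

P(W = 1 | obs) = 1/2

Enumerate traces; 12 have nonzero weight after conditioning:
  (X=1, W=0, Y=1, U=0, V=3, Z=1) weight 1/616
  (X=1, W=0, Y=1, U=0, V=3, Z=2) weight 1/616
  (X=1, W=0, Y=1, U=0, V=3, Z=3) weight 1/616
  (X=1, W=0, Y=1, U=1, V=3, Z=1) weight 1/616
  (X=1, W=0, Y=1, U=1, V=3, Z=2) weight 1/616
  (X=1, W=0, Y=1, U=1, V=3, Z=3) weight 1/616
  (X=1, W=1, Y=1, U=0, V=2, Z=1) weight 1/616
  (X=1, W=1, Y=1, U=0, V=2, Z=2) weight 1/616
  … 4 more
Group by W:
  weight(W=0) = 3/308
  weight(W=1) = 3/308
Total weight = 3/308 + 3/308 = 3/154
P(W=0 | obs) = 3/308 / 3/154 = 1/2
P(W=1 | obs) = 3/308 / 3/154 = 1/2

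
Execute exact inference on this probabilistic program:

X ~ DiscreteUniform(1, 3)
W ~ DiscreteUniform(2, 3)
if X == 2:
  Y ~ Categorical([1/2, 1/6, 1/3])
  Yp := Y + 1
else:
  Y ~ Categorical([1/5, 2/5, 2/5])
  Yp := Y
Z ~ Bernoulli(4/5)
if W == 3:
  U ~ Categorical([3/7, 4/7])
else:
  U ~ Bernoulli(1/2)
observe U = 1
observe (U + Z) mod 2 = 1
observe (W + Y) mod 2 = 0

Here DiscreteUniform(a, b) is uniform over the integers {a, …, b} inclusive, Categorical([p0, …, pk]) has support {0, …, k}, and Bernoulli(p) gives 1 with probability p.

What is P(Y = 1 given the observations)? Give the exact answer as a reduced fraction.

Enumerate traces; 9 have nonzero weight after conditioning:
  (X=1, W=2, Y=0, Z=0, U=1) weight 1/300
  (X=1, W=2, Y=2, Z=0, U=1) weight 1/150
  (X=1, W=3, Y=1, Z=0, U=1) weight 4/525
  (X=2, W=2, Y=0, Z=0, U=1) weight 1/120
  (X=2, W=2, Y=2, Z=0, U=1) weight 1/180
  (X=2, W=3, Y=1, Z=0, U=1) weight 1/315
  (X=3, W=2, Y=0, Z=0, U=1) weight 1/300
  (X=3, W=2, Y=2, Z=0, U=1) weight 1/150
  … 1 more
Group by Y:
  weight(Y=0) = 3/200
  weight(Y=1) = 29/1575
  weight(Y=2) = 17/900
Total weight = 3/200 + 29/1575 + 17/900 = 659/12600
P(Y=0 | obs) = 3/200 / 659/12600 = 189/659
P(Y=1 | obs) = 29/1575 / 659/12600 = 232/659
P(Y=2 | obs) = 17/900 / 659/12600 = 238/659

P(Y = 1 | obs) = 232/659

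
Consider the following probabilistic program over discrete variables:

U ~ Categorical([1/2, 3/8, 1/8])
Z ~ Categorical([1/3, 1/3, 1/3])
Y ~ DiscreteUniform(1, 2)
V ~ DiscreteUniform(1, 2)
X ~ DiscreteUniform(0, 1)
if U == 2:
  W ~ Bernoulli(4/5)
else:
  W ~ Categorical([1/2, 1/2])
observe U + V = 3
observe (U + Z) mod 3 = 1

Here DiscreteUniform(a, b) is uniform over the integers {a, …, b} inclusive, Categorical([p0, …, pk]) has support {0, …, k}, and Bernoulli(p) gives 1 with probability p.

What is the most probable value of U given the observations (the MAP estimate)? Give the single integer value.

argmax_v P(U = v | obs) = 1

Enumerate traces; 16 have nonzero weight after conditioning:
  (U=1, Z=0, Y=1, V=2, X=0, W=0) weight 1/128
  (U=1, Z=0, Y=1, V=2, X=0, W=1) weight 1/128
  (U=1, Z=0, Y=1, V=2, X=1, W=0) weight 1/128
  (U=1, Z=0, Y=1, V=2, X=1, W=1) weight 1/128
  (U=1, Z=0, Y=2, V=2, X=0, W=0) weight 1/128
  (U=1, Z=0, Y=2, V=2, X=0, W=1) weight 1/128
  (U=1, Z=0, Y=2, V=2, X=1, W=0) weight 1/128
  (U=1, Z=0, Y=2, V=2, X=1, W=1) weight 1/128
  (U=2, Z=2, Y=1, V=1, X=0, W=0) weight 1/960
  … 7 more
Group by U:
  weight(U=1) = 1/16
  weight(U=2) = 1/48
Total weight = 1/16 + 1/48 = 1/12
P(U=1 | obs) = 1/16 / 1/12 = 3/4
P(U=2 | obs) = 1/48 / 1/12 = 1/4
argmax = 1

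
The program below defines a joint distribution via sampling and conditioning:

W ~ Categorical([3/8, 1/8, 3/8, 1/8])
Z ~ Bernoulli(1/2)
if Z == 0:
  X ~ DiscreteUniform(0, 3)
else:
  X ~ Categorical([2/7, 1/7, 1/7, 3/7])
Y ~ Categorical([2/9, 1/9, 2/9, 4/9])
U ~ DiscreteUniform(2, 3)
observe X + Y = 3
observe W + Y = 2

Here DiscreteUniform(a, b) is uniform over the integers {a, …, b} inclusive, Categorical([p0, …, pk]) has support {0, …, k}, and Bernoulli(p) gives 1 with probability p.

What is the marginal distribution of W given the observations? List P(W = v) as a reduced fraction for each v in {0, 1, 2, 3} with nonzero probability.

P(W=0) = 66/191, P(W=1) = 11/191, P(W=2) = 114/191

Enumerate traces; 12 have nonzero weight after conditioning:
  (W=0, Z=0, X=1, Y=2, U=2) weight 1/192
  (W=0, Z=0, X=1, Y=2, U=3) weight 1/192
  (W=0, Z=1, X=1, Y=2, U=2) weight 1/336
  (W=0, Z=1, X=1, Y=2, U=3) weight 1/336
  (W=1, Z=0, X=2, Y=1, U=2) weight 1/1152
  (W=1, Z=0, X=2, Y=1, U=3) weight 1/1152
  (W=1, Z=1, X=2, Y=1, U=2) weight 1/2016
  (W=1, Z=1, X=2, Y=1, U=3) weight 1/2016
  (W=2, Z=0, X=3, Y=0, U=2) weight 1/192
  … 3 more
Group by W:
  weight(W=0) = 11/672
  weight(W=1) = 11/4032
  weight(W=2) = 19/672
Total weight = 11/672 + 11/4032 + 19/672 = 191/4032
P(W=0 | obs) = 11/672 / 191/4032 = 66/191
P(W=1 | obs) = 11/4032 / 191/4032 = 11/191
P(W=2 | obs) = 19/672 / 191/4032 = 114/191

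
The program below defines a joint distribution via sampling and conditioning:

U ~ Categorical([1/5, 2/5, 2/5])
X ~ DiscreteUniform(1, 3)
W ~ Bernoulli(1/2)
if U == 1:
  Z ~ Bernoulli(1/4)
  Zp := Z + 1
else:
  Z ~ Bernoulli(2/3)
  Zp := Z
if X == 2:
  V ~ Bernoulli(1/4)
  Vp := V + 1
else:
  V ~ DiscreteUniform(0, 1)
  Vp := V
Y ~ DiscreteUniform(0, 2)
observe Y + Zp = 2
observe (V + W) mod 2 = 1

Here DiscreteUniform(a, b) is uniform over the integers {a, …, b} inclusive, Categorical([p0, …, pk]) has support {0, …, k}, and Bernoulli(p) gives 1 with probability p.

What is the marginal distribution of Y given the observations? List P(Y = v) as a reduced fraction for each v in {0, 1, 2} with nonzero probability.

Enumerate traces; 36 have nonzero weight after conditioning:
  (U=0, X=1, W=0, Z=0, V=1, Y=2) weight 1/540
  (U=0, X=1, W=0, Z=1, V=1, Y=1) weight 1/270
  (U=0, X=1, W=1, Z=0, V=0, Y=2) weight 1/540
  (U=0, X=1, W=1, Z=1, V=0, Y=1) weight 1/270
  (U=0, X=2, W=0, Z=0, V=1, Y=2) weight 1/1080
  (U=0, X=2, W=0, Z=1, V=1, Y=1) weight 1/540
  (U=0, X=2, W=1, Z=0, V=0, Y=2) weight 1/360
  (U=0, X=2, W=1, Z=1, V=0, Y=1) weight 1/180
  (U=1, X=1, W=0, Z=1, V=1, Y=0) weight 1/360
  … 27 more
Group by Y:
  weight(Y=0) = 1/60
  weight(Y=1) = 7/60
  weight(Y=2) = 1/30
Total weight = 1/60 + 7/60 + 1/30 = 1/6
P(Y=0 | obs) = 1/60 / 1/6 = 1/10
P(Y=1 | obs) = 7/60 / 1/6 = 7/10
P(Y=2 | obs) = 1/30 / 1/6 = 1/5

P(Y=0) = 1/10, P(Y=1) = 7/10, P(Y=2) = 1/5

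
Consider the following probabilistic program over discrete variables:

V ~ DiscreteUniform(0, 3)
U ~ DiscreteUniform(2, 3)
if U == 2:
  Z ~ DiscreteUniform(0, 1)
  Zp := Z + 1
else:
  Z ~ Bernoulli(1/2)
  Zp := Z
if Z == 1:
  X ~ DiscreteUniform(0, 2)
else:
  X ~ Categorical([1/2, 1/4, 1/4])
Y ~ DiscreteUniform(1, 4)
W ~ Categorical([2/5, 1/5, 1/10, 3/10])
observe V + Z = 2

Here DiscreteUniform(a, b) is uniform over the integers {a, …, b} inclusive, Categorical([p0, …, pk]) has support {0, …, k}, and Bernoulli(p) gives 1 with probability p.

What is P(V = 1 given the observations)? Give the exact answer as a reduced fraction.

P(V = 1 | obs) = 1/2

Enumerate traces; 192 have nonzero weight after conditioning:
  (V=1, U=2, Z=1, X=0, Y=1, W=0) weight 1/480
  (V=1, U=2, Z=1, X=0, Y=1, W=1) weight 1/960
  (V=1, U=2, Z=1, X=0, Y=1, W=2) weight 1/1920
  (V=1, U=2, Z=1, X=0, Y=1, W=3) weight 1/640
  (V=1, U=2, Z=1, X=0, Y=2, W=0) weight 1/480
  (V=1, U=2, Z=1, X=0, Y=2, W=1) weight 1/960
  (V=1, U=2, Z=1, X=0, Y=2, W=2) weight 1/1920
  (V=1, U=2, Z=1, X=0, Y=2, W=3) weight 1/640
  (V=2, U=2, Z=0, X=0, Y=1, W=0) weight 1/320
  … 183 more
Group by V:
  weight(V=1) = 1/8
  weight(V=2) = 1/8
Total weight = 1/8 + 1/8 = 1/4
P(V=1 | obs) = 1/8 / 1/4 = 1/2
P(V=2 | obs) = 1/8 / 1/4 = 1/2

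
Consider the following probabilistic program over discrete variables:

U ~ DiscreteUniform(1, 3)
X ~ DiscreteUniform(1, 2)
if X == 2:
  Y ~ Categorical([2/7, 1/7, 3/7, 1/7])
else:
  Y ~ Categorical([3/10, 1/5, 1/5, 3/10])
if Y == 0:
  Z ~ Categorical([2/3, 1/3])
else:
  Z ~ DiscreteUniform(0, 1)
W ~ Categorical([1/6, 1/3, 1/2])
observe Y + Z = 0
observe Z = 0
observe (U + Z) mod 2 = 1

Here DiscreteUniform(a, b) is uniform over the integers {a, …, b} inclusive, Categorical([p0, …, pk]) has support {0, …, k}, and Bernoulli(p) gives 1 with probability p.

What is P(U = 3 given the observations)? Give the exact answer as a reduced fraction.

P(U = 3 | obs) = 1/2

Enumerate traces; 12 have nonzero weight after conditioning:
  (U=1, X=1, Y=0, Z=0, W=0) weight 1/180
  (U=1, X=1, Y=0, Z=0, W=1) weight 1/90
  (U=1, X=1, Y=0, Z=0, W=2) weight 1/60
  (U=1, X=2, Y=0, Z=0, W=0) weight 1/189
  (U=1, X=2, Y=0, Z=0, W=1) weight 2/189
  (U=1, X=2, Y=0, Z=0, W=2) weight 1/63
  (U=3, X=1, Y=0, Z=0, W=0) weight 1/180
  (U=3, X=1, Y=0, Z=0, W=1) weight 1/90
  … 4 more
Group by U:
  weight(U=1) = 41/630
  weight(U=3) = 41/630
Total weight = 41/630 + 41/630 = 41/315
P(U=1 | obs) = 41/630 / 41/315 = 1/2
P(U=3 | obs) = 41/630 / 41/315 = 1/2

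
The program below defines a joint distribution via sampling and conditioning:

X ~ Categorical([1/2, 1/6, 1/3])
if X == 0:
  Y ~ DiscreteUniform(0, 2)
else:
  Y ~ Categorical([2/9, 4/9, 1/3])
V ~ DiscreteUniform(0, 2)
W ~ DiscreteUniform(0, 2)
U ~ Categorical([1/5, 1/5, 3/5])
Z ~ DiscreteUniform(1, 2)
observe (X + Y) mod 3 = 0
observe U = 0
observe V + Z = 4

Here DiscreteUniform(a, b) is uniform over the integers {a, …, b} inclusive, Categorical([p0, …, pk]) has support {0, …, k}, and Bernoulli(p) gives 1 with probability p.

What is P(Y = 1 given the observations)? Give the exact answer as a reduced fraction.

P(Y = 1 | obs) = 2/5

Enumerate traces; 9 have nonzero weight after conditioning:
  (X=0, Y=0, V=2, W=0, U=0, Z=2) weight 1/540
  (X=0, Y=0, V=2, W=1, U=0, Z=2) weight 1/540
  (X=0, Y=0, V=2, W=2, U=0, Z=2) weight 1/540
  (X=1, Y=2, V=2, W=0, U=0, Z=2) weight 1/1620
  (X=1, Y=2, V=2, W=1, U=0, Z=2) weight 1/1620
  (X=1, Y=2, V=2, W=2, U=0, Z=2) weight 1/1620
  (X=2, Y=1, V=2, W=0, U=0, Z=2) weight 2/1215
  (X=2, Y=1, V=2, W=1, U=0, Z=2) weight 2/1215
  … 1 more
Group by Y:
  weight(Y=0) = 1/180
  weight(Y=1) = 2/405
  weight(Y=2) = 1/540
Total weight = 1/180 + 2/405 + 1/540 = 1/81
P(Y=0 | obs) = 1/180 / 1/81 = 9/20
P(Y=1 | obs) = 2/405 / 1/81 = 2/5
P(Y=2 | obs) = 1/540 / 1/81 = 3/20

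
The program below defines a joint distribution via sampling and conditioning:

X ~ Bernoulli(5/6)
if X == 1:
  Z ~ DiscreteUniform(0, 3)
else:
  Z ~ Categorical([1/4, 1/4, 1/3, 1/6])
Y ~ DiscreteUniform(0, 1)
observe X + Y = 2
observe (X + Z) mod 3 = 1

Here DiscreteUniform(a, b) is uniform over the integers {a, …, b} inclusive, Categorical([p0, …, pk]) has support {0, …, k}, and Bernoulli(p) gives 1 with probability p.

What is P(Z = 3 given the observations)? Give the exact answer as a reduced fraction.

Enumerate traces; 2 have nonzero weight after conditioning:
  (X=1, Z=0, Y=1) weight 5/48
  (X=1, Z=3, Y=1) weight 5/48
Group by Z:
  weight(Z=0) = 5/48
  weight(Z=3) = 5/48
Total weight = 5/48 + 5/48 = 5/24
P(Z=0 | obs) = 5/48 / 5/24 = 1/2
P(Z=3 | obs) = 5/48 / 5/24 = 1/2

P(Z = 3 | obs) = 1/2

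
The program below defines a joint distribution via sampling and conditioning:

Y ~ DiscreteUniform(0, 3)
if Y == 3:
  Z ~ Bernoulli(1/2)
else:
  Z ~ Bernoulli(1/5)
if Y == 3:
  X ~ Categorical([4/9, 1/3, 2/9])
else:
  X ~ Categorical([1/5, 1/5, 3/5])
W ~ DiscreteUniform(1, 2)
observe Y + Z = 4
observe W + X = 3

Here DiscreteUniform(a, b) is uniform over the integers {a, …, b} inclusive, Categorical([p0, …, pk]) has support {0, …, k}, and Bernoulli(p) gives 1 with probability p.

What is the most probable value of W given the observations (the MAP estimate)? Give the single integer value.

Enumerate traces; 2 have nonzero weight after conditioning:
  (Y=3, Z=1, X=1, W=2) weight 1/48
  (Y=3, Z=1, X=2, W=1) weight 1/72
Group by W:
  weight(W=1) = 1/72
  weight(W=2) = 1/48
Total weight = 1/72 + 1/48 = 5/144
P(W=1 | obs) = 1/72 / 5/144 = 2/5
P(W=2 | obs) = 1/48 / 5/144 = 3/5
argmax = 2

argmax_v P(W = v | obs) = 2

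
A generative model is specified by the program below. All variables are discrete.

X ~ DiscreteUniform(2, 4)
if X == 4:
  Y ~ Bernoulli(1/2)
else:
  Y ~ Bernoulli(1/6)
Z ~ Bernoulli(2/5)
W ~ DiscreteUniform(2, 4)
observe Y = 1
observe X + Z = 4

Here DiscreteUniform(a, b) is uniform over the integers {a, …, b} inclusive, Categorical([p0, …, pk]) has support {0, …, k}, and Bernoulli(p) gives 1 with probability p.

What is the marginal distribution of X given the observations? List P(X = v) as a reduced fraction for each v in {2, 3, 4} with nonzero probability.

Enumerate traces; 6 have nonzero weight after conditioning:
  (X=3, Y=1, Z=1, W=2) weight 1/135
  (X=3, Y=1, Z=1, W=3) weight 1/135
  (X=3, Y=1, Z=1, W=4) weight 1/135
  (X=4, Y=1, Z=0, W=2) weight 1/30
  (X=4, Y=1, Z=0, W=3) weight 1/30
  (X=4, Y=1, Z=0, W=4) weight 1/30
Group by X:
  weight(X=3) = 1/45
  weight(X=4) = 1/10
Total weight = 1/45 + 1/10 = 11/90
P(X=3 | obs) = 1/45 / 11/90 = 2/11
P(X=4 | obs) = 1/10 / 11/90 = 9/11

P(X=3) = 2/11, P(X=4) = 9/11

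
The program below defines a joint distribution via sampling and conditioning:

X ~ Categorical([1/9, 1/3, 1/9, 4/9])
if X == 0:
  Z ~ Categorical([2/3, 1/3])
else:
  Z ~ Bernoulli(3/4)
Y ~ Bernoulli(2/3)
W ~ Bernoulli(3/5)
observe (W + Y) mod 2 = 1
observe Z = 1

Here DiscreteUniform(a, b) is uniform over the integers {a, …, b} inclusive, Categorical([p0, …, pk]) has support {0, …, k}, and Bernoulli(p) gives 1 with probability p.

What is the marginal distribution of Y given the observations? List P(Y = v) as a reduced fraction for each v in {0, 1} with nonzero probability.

P(Y=0) = 3/7, P(Y=1) = 4/7

Enumerate traces; 8 have nonzero weight after conditioning:
  (X=0, Z=1, Y=0, W=1) weight 1/135
  (X=0, Z=1, Y=1, W=0) weight 4/405
  (X=1, Z=1, Y=0, W=1) weight 1/20
  (X=1, Z=1, Y=1, W=0) weight 1/15
  (X=2, Z=1, Y=0, W=1) weight 1/60
  (X=2, Z=1, Y=1, W=0) weight 1/45
  (X=3, Z=1, Y=0, W=1) weight 1/15
  (X=3, Z=1, Y=1, W=0) weight 4/45
Group by Y:
  weight(Y=0) = 19/135
  weight(Y=1) = 76/405
Total weight = 19/135 + 76/405 = 133/405
P(Y=0 | obs) = 19/135 / 133/405 = 3/7
P(Y=1 | obs) = 76/405 / 133/405 = 4/7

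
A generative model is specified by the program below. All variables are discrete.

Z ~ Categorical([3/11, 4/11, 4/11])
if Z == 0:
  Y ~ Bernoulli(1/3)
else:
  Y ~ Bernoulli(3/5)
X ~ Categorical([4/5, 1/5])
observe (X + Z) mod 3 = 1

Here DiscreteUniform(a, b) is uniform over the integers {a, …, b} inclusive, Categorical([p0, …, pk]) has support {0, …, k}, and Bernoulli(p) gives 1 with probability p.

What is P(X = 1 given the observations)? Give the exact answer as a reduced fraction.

P(X = 1 | obs) = 3/19

Enumerate traces; 4 have nonzero weight after conditioning:
  (Z=0, Y=0, X=1) weight 2/55
  (Z=0, Y=1, X=1) weight 1/55
  (Z=1, Y=0, X=0) weight 32/275
  (Z=1, Y=1, X=0) weight 48/275
Group by X:
  weight(X=0) = 16/55
  weight(X=1) = 3/55
Total weight = 16/55 + 3/55 = 19/55
P(X=0 | obs) = 16/55 / 19/55 = 16/19
P(X=1 | obs) = 3/55 / 19/55 = 3/19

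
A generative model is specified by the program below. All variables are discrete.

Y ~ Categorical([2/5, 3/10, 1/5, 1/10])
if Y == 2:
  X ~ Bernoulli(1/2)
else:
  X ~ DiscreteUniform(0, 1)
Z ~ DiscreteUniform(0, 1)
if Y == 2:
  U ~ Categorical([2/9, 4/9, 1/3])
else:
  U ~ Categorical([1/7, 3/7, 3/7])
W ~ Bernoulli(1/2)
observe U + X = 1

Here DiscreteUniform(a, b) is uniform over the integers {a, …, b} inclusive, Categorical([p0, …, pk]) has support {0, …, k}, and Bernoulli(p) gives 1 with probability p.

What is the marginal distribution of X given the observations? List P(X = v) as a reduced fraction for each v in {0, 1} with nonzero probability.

Enumerate traces; 32 have nonzero weight after conditioning:
  (Y=0, X=0, Z=0, U=1, W=0) weight 3/140
  (Y=0, X=0, Z=0, U=1, W=1) weight 3/140
  (Y=0, X=0, Z=1, U=1, W=0) weight 3/140
  (Y=0, X=0, Z=1, U=1, W=1) weight 3/140
  (Y=0, X=1, Z=0, U=0, W=0) weight 1/140
  (Y=0, X=1, Z=0, U=0, W=1) weight 1/140
  (Y=0, X=1, Z=1, U=0, W=0) weight 1/140
  (Y=0, X=1, Z=1, U=0, W=1) weight 1/140
  … 24 more
Group by X:
  weight(X=0) = 68/315
  weight(X=1) = 5/63
Total weight = 68/315 + 5/63 = 31/105
P(X=0 | obs) = 68/315 / 31/105 = 68/93
P(X=1 | obs) = 5/63 / 31/105 = 25/93

P(X=0) = 68/93, P(X=1) = 25/93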